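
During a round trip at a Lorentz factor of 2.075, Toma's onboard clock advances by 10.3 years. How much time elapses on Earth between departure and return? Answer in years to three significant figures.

Δt = 21.4 years

γ = 2.075
Earth-frame duration is the dilated interval: Δt = γτ = 2.075 × 10.3 years.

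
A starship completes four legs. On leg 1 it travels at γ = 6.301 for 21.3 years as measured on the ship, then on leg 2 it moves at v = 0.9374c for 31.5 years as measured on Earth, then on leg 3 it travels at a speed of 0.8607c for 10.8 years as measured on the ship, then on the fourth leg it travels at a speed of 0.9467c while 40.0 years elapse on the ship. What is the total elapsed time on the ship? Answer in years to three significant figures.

Leg 1: 21.3 years is already measured on the ship.
Leg 2: γ = 1/√(1 − 0.9374²) = 1/√0.1213 = 2.871; τ_2 = 31.5/2.871 = 10.97 years.
Leg 3: 10.8 years is already measured on the ship.
Leg 4: 40.0 years is already measured on the ship.
Total: 21.30 + 10.97 + 10.80 + 40.00 years.

τ = 83.1 years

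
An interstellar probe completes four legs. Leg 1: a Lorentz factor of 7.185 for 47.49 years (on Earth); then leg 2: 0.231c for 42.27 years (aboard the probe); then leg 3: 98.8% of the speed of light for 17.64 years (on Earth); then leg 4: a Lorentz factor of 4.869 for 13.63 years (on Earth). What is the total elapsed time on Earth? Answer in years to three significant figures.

Leg 1: 47.49 years is already measured on Earth.
Leg 2: γ = 1/√(1 − 0.231²) = 1/√0.9466 = 1.028; Δt_2 = 1.028 × 42.27 = 43.45 years.
Leg 3: 17.64 years is already measured on Earth.
Leg 4: 13.63 years is already measured on Earth.
Total: 47.49 + 43.45 + 17.64 + 13.63 years.

Δt = 122 years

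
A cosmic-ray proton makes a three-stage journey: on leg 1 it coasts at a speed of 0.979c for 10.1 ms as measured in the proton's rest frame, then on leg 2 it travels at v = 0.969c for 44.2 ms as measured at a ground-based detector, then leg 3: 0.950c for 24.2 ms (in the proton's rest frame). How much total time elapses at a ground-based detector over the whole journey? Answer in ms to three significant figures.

Leg 1: γ = 1/√(1 − 0.979²) = 1/√0.04156 = 4.905; Δt_1 = 4.905 × 10.1 = 49.54 ms.
Leg 2: 44.2 ms is already measured at a ground-based detector.
Leg 3: γ = 1/√(1 − 0.950²) = 1/√0.09750 = 3.203; Δt_3 = 3.203 × 24.2 = 77.50 ms.
Total: 49.54 + 44.20 + 77.50 ms.

Δt = 171 ms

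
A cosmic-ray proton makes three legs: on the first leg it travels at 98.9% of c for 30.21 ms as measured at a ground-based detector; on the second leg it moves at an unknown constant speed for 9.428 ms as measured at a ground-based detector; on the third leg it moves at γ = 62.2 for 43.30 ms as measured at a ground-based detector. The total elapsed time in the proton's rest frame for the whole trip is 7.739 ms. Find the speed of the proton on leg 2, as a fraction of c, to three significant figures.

β = 0.962

Leg 1: β = 0.989; γ = 1/√(1 − 0.989²) = 1/√0.02188 = 6.761; τ_1 = 30.21/6.761 = 4.469 ms.
Leg 2: speed unknown; τ_2 = 9.428/γ_2.
Leg 3: γ = 62.2; τ_3 = 43.30/62.20 = 0.6961 ms.
Total proper time: 4.469 + τ_2 + 0.6961 = 7.739, so τ_2 = 7.739 − 5.165 = 2.574 ms.
γ_2 = 9.428/2.574 = 3.662; β = √(1 − 1/γ²) = √0.9254.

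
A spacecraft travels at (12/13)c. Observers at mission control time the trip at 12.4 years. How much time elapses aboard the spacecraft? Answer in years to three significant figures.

γ = 1/√(1 − (12/13)²) = 13/5 = 2.600
The interval measured at mission control is the dilated one; the clock aboard the spacecraft measures the proper time τ = Δt/γ = 12.4/2.600 years.

τ = 4.77 years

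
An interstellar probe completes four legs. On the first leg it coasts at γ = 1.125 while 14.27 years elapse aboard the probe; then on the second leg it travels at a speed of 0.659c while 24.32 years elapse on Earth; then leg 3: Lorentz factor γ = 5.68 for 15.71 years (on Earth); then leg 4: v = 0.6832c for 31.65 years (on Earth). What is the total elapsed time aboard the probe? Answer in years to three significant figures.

Leg 1: 14.27 years is already measured aboard the probe.
Leg 2: γ = 1/√(1 − 0.659²) = 1/√0.5657 = 1.330; τ_2 = 24.32/1.330 = 18.29 years.
Leg 3: γ = 5.68; τ_3 = 15.71/5.680 = 2.766 years.
Leg 4: γ = 1/√(1 − 0.6832²) = 1/√0.5332 = 1.369; τ_4 = 31.65/1.369 = 23.11 years.
Total: 14.27 + 18.29 + 2.766 + 23.11 years.

τ = 58.4 years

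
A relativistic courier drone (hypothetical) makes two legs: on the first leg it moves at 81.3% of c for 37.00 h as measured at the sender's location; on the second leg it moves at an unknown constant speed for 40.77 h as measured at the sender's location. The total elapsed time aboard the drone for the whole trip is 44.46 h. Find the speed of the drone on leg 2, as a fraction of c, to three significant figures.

β = 0.827

Leg 1: β = 0.813; γ = 1/√(1 − 0.813²) = 1/√0.3390 = 1.717; τ_1 = 37.00/1.717 = 21.54 h.
Leg 2: speed unknown; τ_2 = 40.77/γ_2.
Total proper time: 21.54 + τ_2 = 44.46, so τ_2 = 44.46 − 21.54 = 22.92 h.
γ_2 = 40.77/22.92 = 1.779; β = √(1 − 1/γ²) = √0.6841.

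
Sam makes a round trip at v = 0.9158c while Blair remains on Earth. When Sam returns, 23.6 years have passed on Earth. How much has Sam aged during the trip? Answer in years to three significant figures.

γ = 1/√(1 − 0.9158²) = 1/√0.1613 = 2.490
Sam's clock measures proper time along the trip: τ = Δt/γ = 23.6/2.490 years.

τ = 9.48 years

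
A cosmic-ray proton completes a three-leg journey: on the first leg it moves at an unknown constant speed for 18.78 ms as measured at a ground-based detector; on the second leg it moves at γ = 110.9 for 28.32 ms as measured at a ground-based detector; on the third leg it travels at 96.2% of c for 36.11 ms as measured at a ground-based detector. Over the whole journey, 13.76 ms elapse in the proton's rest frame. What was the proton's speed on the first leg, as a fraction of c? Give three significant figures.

β = 0.981

Leg 1: speed unknown; τ_1 = 18.78/γ_1.
Leg 2: γ = 110.9; τ_2 = 28.32/110.9 = 0.2554 ms.
Leg 3: β = 0.962; γ = 1/√(1 − 0.962²) = 1/√0.07456 = 3.662; τ_3 = 36.11/3.662 = 9.860 ms.
Total proper time: τ_1 + 0.2554 + 9.860 = 13.76, so τ_1 = 13.76 − 10.12 = 3.645 ms.
γ_1 = 18.78/3.645 = 5.153; β = √(1 − 1/γ²) = √0.9623.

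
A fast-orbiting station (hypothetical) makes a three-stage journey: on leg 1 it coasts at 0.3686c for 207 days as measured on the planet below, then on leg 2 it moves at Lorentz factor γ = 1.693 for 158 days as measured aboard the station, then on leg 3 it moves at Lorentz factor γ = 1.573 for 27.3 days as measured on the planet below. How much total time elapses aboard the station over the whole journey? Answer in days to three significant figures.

Leg 1: γ = 1/√(1 − 0.3686²) = 1/√0.8641 = 1.076; τ_1 = 207/1.076 = 192.4 days.
Leg 2: 158 days is already measured aboard the station.
Leg 3: γ = 1.573; τ_3 = 27.3/1.573 = 17.36 days.
Total: 192.4 + 158.0 + 17.36 days.

τ = 368 days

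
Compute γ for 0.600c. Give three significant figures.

γ = 1.25

γ = 1/√(1 − 0.600²) = 5/4 = 1.250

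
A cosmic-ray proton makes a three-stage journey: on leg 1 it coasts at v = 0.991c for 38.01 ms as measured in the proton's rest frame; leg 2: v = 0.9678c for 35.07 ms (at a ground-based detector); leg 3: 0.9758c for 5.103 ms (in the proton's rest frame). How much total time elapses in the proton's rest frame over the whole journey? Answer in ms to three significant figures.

Leg 1: 38.01 ms is already measured in the proton's rest frame.
Leg 2: γ = 1/√(1 − 0.9678²) = 1/√0.06336 = 3.973; τ_2 = 35.07/3.973 = 8.828 ms.
Leg 3: 5.103 ms is already measured in the proton's rest frame.
Total: 38.01 + 8.828 + 5.103 ms.

τ = 51.9 ms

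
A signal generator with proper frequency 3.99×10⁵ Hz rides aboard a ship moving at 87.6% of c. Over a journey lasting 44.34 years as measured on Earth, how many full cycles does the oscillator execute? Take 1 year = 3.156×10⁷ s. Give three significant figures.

N = 2.69×10¹⁴

β = 0.876; γ = 1/√(1 − 0.876²) = 1/√0.2326 = 2.073
The oscillator's own cycle count is N = f × τ where τ is the proper time on the ship. τ = Δt/γ = 44.34/2.073 = 21.39 years = 6.749×10⁸ s.
N = 3.99×10⁵ × 6.749×10⁸ = 2.693×10¹⁴.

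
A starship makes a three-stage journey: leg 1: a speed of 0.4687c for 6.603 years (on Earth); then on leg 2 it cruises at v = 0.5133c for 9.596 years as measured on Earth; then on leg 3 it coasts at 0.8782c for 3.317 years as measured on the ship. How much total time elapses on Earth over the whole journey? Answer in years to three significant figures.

Δt = 23.1 years

Leg 1: 6.603 years is already measured on Earth.
Leg 2: 9.596 years is already measured on Earth.
Leg 3: γ = 1/√(1 − 0.8782²) = 1/√0.2288 = 2.091; Δt_3 = 2.091 × 3.317 = 6.935 years.
Total: 6.603 + 9.596 + 6.935 years.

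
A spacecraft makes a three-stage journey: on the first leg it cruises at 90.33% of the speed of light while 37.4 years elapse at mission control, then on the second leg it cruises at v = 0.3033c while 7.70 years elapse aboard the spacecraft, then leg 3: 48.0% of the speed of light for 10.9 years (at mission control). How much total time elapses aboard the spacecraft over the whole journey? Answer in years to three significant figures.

Leg 1: β = 0.9033; γ = 1/√(1 − 0.9033²) = 1/√0.1840 = 2.331; τ_1 = 37.4/2.331 = 16.04 years.
Leg 2: 7.70 years is already measured aboard the spacecraft.
Leg 3: β = 0.480; γ = 1/√(1 − 0.480²) = 1/√0.7696 = 1.140; τ_3 = 10.9/1.140 = 9.562 years.
Total: 16.04 + 7.700 + 9.562 years.

τ = 33.3 years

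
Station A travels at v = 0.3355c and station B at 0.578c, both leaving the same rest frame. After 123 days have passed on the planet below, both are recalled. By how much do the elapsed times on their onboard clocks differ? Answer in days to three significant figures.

A: γ = 1/√(1 − 0.3355²) = 1/√0.8874 = 1.062; τ_A = 123/1.062 = 115.9 days.
B: γ = 1/√(1 − 0.578²) = 1/√0.6659 = 1.225; τ_B = 123/1.225 = 100.4 days.

|τ_A − τ_B| = 15.5 days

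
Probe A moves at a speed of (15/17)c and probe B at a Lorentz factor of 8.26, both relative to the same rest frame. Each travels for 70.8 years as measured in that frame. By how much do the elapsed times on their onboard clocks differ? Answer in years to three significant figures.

A: γ = 1/√(1 − (15/17)²) = 17/8 = 2.125; τ_A = 70.8/2.125 = 33.32 years.
B: γ = 8.26; τ_B = 70.8/8.260 = 8.571 years.

|τ_A − τ_B| = 24.7 years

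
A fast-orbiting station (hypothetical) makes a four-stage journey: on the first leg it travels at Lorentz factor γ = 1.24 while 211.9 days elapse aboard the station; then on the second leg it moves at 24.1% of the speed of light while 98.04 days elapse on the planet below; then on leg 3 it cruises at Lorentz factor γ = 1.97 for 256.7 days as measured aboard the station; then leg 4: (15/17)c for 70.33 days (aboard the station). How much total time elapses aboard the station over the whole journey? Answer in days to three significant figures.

τ = 634 days

Leg 1: 211.9 days is already measured aboard the station.
Leg 2: β = 0.241; γ = 1/√(1 − 0.241²) = 1/√0.9419 = 1.030; τ_2 = 98.04/1.030 = 95.15 days.
Leg 3: 256.7 days is already measured aboard the station.
Leg 4: 70.33 days is already measured aboard the station.
Total: 211.9 + 95.15 + 256.7 + 70.33 days.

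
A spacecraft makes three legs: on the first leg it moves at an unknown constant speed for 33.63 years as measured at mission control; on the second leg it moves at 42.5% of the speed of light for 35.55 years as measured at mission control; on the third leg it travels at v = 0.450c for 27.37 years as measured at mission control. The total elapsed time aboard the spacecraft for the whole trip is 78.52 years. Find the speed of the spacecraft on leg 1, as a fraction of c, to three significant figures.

β = 0.759

Leg 1: speed unknown; τ_1 = 33.63/γ_1.
Leg 2: β = 0.425; γ = 1/√(1 − 0.425²) = 1/√0.8194 = 1.105; τ_2 = 35.55/1.105 = 32.18 years.
Leg 3: γ = 1/√(1 − 0.450²) = 1/√0.7975 = 1.120; τ_3 = 27.37/1.120 = 24.44 years.
Total proper time: τ_1 + 32.18 + 24.44 = 78.52, so τ_1 = 78.52 − 56.62 = 21.90 years.
γ_1 = 33.63/21.90 = 1.536; β = √(1 − 1/γ²) = √0.5760.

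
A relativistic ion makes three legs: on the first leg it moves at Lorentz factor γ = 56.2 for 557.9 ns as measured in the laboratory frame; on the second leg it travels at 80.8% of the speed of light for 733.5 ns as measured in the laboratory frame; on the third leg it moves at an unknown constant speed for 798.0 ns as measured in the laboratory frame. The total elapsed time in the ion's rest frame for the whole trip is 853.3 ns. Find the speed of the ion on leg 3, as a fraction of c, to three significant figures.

β = 0.857

Leg 1: γ = 56.2; τ_1 = 557.9/56.20 = 9.927 ns.
Leg 2: β = 0.808; γ = 1/√(1 − 0.808²) = 1/√0.3471 = 1.697; τ_2 = 733.5/1.697 = 432.2 ns.
Leg 3: speed unknown; τ_3 = 798.0/γ_3.
Total proper time: 9.927 + 432.2 + τ_3 = 853.3, so τ_3 = 853.3 − 442.1 = 411.2 ns.
γ_3 = 798.0/411.2 = 1.941; β = √(1 − 1/γ²) = √0.7345.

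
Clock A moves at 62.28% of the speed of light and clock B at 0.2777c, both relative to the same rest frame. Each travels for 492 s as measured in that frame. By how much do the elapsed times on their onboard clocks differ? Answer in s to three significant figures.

|τ_A − τ_B| = 87.7 s

A: β = 0.6228; γ = 1/√(1 − 0.6228²) = 1/√0.6121 = 1.278; τ_A = 492/1.278 = 384.9 s.
B: γ = 1/√(1 − 0.2777²) = 1/√0.9229 = 1.041; τ_B = 492/1.041 = 472.6 s.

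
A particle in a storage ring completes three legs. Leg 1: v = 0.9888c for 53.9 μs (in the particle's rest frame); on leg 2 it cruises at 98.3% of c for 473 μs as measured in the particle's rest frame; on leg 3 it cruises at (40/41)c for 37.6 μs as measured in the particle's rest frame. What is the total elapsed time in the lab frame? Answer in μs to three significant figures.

Δt = 3110 μs

Leg 1: γ = 1/√(1 − 0.9888²) = 1/√0.02227 = 6.700; Δt_1 = 6.700 × 53.9 = 361.1 μs.
Leg 2: β = 0.983; γ = 1/√(1 − 0.983²) = 1/√0.03371 = 5.446; Δt_2 = 5.446 × 473 = 2576 μs.
Leg 3: γ = 1/√(1 − (40/41)²) = 41/9 ≈ 4.556; Δt_3 = 4.556 × 37.6 = 171.3 μs.
Total: 361.1 + 2576 + 171.3 μs.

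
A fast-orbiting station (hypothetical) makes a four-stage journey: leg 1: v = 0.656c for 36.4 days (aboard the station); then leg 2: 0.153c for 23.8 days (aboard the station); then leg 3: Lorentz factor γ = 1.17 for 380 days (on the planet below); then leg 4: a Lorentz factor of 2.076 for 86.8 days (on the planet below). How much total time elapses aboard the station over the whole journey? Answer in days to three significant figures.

Leg 1: 36.4 days is already measured aboard the station.
Leg 2: 23.8 days is already measured aboard the station.
Leg 3: γ = 1.17; τ_3 = 380/1.170 = 324.8 days.
Leg 4: γ = 2.076; τ_4 = 86.8/2.076 = 41.81 days.
Total: 36.40 + 23.80 + 324.8 + 41.81 days.

τ = 427 days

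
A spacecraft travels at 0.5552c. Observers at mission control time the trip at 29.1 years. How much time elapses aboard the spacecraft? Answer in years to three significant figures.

γ = 1/√(1 − 0.5552²) = 1/√0.6918 = 1.202
The interval measured at mission control is the dilated one; the clock aboard the spacecraft measures the proper time τ = Δt/γ = 29.1/1.202 years.

τ = 24.2 years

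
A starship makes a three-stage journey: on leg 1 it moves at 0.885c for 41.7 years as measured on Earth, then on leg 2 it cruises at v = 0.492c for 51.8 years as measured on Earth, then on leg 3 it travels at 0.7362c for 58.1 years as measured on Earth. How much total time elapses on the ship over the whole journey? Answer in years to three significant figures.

Leg 1: γ = 1/√(1 − 0.885²) = 1/√0.2168 = 2.148; τ_1 = 41.7/2.148 = 19.42 years.
Leg 2: γ = 1/√(1 − 0.492²) = 1/√0.7579 = 1.149; τ_2 = 51.8/1.149 = 45.10 years.
Leg 3: γ = 1/√(1 − 0.7362²) = 1/√0.4580 = 1.478; τ_3 = 58.1/1.478 = 39.32 years.
Total: 19.42 + 45.10 + 39.32 years.

τ = 104 years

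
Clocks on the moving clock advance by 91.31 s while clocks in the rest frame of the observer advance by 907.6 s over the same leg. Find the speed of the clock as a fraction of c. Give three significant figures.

The proper time is measured on the moving clock (both events occur at the clock's location); Δt is measured in the rest frame of the observer. γ = Δt/τ = 907.6/91.31 = 9.940.
β = √(1 − 1/γ²) = √(1 − 0.01012) = √0.9899

β = 0.995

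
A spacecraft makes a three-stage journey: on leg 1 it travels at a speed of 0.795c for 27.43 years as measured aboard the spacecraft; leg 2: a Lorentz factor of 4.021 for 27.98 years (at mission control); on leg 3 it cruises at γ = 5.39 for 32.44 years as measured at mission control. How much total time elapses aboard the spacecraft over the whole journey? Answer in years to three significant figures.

τ = 40.4 years

Leg 1: 27.43 years is already measured aboard the spacecraft.
Leg 2: γ = 4.021; τ_2 = 27.98/4.021 = 6.958 years.
Leg 3: γ = 5.39; τ_3 = 32.44/5.390 = 6.019 years.
Total: 27.43 + 6.958 + 6.019 years.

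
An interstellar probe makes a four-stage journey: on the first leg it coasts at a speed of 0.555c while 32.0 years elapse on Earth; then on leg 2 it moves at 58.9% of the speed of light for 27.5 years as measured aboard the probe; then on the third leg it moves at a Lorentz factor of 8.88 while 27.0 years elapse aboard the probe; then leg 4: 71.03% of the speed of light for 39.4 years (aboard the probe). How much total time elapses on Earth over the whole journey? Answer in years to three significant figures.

Leg 1: 32.0 years is already measured on Earth.
Leg 2: β = 0.589; γ = 1/√(1 − 0.589²) = 1/√0.6531 = 1.237; Δt_2 = 1.237 × 27.5 = 34.03 years.
Leg 3: γ = 8.88; Δt_3 = 8.880 × 27.0 = 239.8 years.
Leg 4: β = 0.7103; γ = 1/√(1 − 0.7103²) = 1/√0.4955 = 1.421; Δt_4 = 1.421 × 39.4 = 55.97 years.
Total: 32.00 + 34.03 + 239.8 + 55.97 years.

Δt = 362 years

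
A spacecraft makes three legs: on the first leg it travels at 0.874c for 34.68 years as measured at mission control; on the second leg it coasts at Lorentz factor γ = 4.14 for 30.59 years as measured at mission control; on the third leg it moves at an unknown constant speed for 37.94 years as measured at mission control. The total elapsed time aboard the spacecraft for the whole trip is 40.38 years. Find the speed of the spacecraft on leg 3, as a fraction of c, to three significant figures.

β = 0.905

Leg 1: γ = 1/√(1 − 0.874²) = 1/√0.2361 = 2.058; τ_1 = 34.68/2.058 = 16.85 years.
Leg 2: γ = 4.14; τ_2 = 30.59/4.140 = 7.389 years.
Leg 3: speed unknown; τ_3 = 37.94/γ_3.
Total proper time: 16.85 + 7.389 + τ_3 = 40.38, so τ_3 = 40.38 − 24.24 = 16.14 years.
γ_3 = 37.94/16.14 = 2.351; β = √(1 − 1/γ²) = √0.8190.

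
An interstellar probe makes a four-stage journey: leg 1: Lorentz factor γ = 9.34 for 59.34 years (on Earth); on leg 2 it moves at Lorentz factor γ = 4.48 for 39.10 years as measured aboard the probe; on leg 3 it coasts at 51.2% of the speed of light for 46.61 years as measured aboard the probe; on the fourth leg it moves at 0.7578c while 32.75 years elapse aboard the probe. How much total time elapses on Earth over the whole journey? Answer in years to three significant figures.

Δt = 339 years

Leg 1: 59.34 years is already measured on Earth.
Leg 2: γ = 4.48; Δt_2 = 4.480 × 39.10 = 175.2 years.
Leg 3: β = 0.512; γ = 1/√(1 − 0.512²) = 1/√0.7379 = 1.164; Δt_3 = 1.164 × 46.61 = 54.26 years.
Leg 4: γ = 1/√(1 − 0.7578²) = 1/√0.4257 = 1.533; Δt_4 = 1.533 × 32.75 = 50.19 years.
Total: 59.34 + 175.2 + 54.26 + 50.19 years.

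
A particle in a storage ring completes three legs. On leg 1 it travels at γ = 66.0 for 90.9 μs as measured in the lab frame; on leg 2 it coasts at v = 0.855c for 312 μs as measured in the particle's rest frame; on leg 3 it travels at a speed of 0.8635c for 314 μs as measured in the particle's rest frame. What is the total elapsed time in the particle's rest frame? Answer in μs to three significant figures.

Leg 1: γ = 66.0; τ_1 = 90.9/66.00 = 1.377 μs.
Leg 2: 312 μs is already measured in the particle's rest frame.
Leg 3: 314 μs is already measured in the particle's rest frame.
Total: 1.377 + 312.0 + 314.0 μs.

τ = 627 μs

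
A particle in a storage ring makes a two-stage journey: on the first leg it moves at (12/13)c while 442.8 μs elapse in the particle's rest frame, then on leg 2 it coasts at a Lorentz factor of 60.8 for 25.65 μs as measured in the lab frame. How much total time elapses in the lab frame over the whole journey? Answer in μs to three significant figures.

Δt = 1180 μs

Leg 1: γ = 1/√(1 − (12/13)²) = 13/5 = 2.600; Δt_1 = 2.600 × 442.8 = 1151 μs.
Leg 2: 25.65 μs is already measured in the lab frame.
Total: 1151 + 25.65 μs.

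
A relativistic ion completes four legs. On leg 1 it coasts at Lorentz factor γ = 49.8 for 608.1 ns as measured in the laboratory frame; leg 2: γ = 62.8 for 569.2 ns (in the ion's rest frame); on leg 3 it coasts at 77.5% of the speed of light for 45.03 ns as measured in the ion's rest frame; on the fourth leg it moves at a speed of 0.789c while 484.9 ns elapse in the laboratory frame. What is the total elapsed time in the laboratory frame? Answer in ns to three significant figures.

Δt = 3.69×10⁴ ns

Leg 1: 608.1 ns is already measured in the laboratory frame.
Leg 2: γ = 62.8; Δt_2 = 62.80 × 569.2 = 3.575×10⁴ ns.
Leg 3: β = 0.775; γ = 1/√(1 − 0.775²) = 1/√0.3994 = 1.582; Δt_3 = 1.582 × 45.03 = 71.25 ns.
Leg 4: 484.9 ns is already measured in the laboratory frame.
Total: 608.1 + 3.575×10⁴ + 71.25 + 484.9 ns.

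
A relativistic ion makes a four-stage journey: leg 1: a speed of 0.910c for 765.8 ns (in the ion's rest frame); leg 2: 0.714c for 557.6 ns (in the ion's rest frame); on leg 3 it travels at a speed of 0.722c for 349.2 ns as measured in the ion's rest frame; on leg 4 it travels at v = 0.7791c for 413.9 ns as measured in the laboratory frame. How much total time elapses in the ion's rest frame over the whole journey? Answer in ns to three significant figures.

τ = 1930 ns

Leg 1: 765.8 ns is already measured in the ion's rest frame.
Leg 2: 557.6 ns is already measured in the ion's rest frame.
Leg 3: 349.2 ns is already measured in the ion's rest frame.
Leg 4: γ = 1/√(1 − 0.7791²) = 1/√0.3930 = 1.595; τ_4 = 413.9/1.595 = 259.5 ns.
Total: 765.8 + 557.6 + 349.2 + 259.5 ns.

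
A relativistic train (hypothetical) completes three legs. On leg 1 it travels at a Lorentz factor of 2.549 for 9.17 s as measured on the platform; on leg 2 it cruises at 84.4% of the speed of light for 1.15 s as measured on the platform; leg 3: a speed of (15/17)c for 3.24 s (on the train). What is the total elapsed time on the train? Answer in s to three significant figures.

Leg 1: γ = 2.549; τ_1 = 9.17/2.549 = 3.597 s.
Leg 2: β = 0.844; γ = 1/√(1 − 0.844²) = 1/√0.2877 = 1.864; τ_2 = 1.15/1.864 = 0.6168 s.
Leg 3: 3.24 s is already measured on the train.
Total: 3.597 + 0.6168 + 3.240 s.

τ = 7.45 s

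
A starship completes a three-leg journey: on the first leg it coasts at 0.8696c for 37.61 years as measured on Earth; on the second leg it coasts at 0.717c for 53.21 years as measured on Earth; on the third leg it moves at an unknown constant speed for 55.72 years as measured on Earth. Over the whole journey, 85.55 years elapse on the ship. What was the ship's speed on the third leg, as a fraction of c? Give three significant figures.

Leg 1: γ = 1/√(1 − 0.8696²) = 1/√0.2438 = 2.025; τ_1 = 37.61/2.025 = 18.57 years.
Leg 2: γ = 1/√(1 − 0.717²) = 1/√0.4859 = 1.435; τ_2 = 53.21/1.435 = 37.09 years.
Leg 3: speed unknown; τ_3 = 55.72/γ_3.
Total proper time: 18.57 + 37.09 + τ_3 = 85.55, so τ_3 = 85.55 − 55.66 = 29.89 years.
γ_3 = 55.72/29.89 = 1.864; β = √(1 − 1/γ²) = √0.7123.

β = 0.844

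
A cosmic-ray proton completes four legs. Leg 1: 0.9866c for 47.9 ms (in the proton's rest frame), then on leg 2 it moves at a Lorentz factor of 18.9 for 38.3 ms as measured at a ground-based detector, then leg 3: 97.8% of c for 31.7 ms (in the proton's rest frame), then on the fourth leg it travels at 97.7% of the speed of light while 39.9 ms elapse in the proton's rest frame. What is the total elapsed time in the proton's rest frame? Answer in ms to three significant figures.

τ = 122 ms

Leg 1: 47.9 ms is already measured in the proton's rest frame.
Leg 2: γ = 18.9; τ_2 = 38.3/18.90 = 2.026 ms.
Leg 3: 31.7 ms is already measured in the proton's rest frame.
Leg 4: 39.9 ms is already measured in the proton's rest frame.
Total: 47.90 + 2.026 + 31.70 + 39.90 ms.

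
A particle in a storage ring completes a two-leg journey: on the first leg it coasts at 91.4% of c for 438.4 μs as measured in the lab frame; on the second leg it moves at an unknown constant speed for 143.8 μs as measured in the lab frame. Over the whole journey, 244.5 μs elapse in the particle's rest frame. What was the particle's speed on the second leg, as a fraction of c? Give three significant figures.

β = 0.886

Leg 1: β = 0.914; γ = 1/√(1 − 0.914²) = 1/√0.1646 = 2.465; τ_1 = 438.4/2.465 = 177.9 μs.
Leg 2: speed unknown; τ_2 = 143.8/γ_2.
Total proper time: 177.9 + τ_2 = 244.5, so τ_2 = 244.5 − 177.9 = 66.63 μs.
γ_2 = 143.8/66.63 = 2.158; β = √(1 − 1/γ²) = √0.7853.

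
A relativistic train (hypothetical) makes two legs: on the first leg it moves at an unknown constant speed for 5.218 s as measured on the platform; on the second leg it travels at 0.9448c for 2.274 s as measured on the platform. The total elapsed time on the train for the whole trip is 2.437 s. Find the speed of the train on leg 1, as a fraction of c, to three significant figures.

Leg 1: speed unknown; τ_1 = 5.218/γ_1.
Leg 2: γ = 1/√(1 − 0.9448²) = 1/√0.1074 = 3.052; τ_2 = 2.274/3.052 = 0.7451 s.
Total proper time: τ_1 + 0.7451 = 2.437, so τ_1 = 2.437 − 0.7451 = 1.692 s.
γ_1 = 5.218/1.692 = 3.084; β = √(1 − 1/γ²) = √0.8949.

β = 0.946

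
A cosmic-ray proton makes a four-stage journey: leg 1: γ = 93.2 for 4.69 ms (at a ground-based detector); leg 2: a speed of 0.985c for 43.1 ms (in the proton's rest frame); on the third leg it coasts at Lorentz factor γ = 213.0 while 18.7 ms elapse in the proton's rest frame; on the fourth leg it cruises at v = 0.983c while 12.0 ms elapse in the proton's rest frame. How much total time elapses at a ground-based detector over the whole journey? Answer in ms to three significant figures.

Leg 1: 4.69 ms is already measured at a ground-based detector.
Leg 2: γ = 1/√(1 − 0.985²) = 1/√0.02977 = 5.795; Δt_2 = 5.795 × 43.1 = 249.8 ms.
Leg 3: γ = 213.0; Δt_3 = 213.0 × 18.7 = 3983 ms.
Leg 4: γ = 1/√(1 − 0.983²) = 1/√0.03371 = 5.446; Δt_4 = 5.446 × 12.0 = 65.36 ms.
Total: 4.690 + 249.8 + 3983 + 65.36 ms.

Δt = 4300 ms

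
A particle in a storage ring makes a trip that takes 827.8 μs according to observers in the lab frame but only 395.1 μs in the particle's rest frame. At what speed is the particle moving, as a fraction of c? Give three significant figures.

The proper time is measured in the particle's rest frame (both events occur at the particle's location); Δt is measured in the lab frame. γ = Δt/τ = 827.8/395.1 = 2.095.
β = √(1 − 1/γ²) = √(1 − 0.2278) = √0.7722

β = 0.879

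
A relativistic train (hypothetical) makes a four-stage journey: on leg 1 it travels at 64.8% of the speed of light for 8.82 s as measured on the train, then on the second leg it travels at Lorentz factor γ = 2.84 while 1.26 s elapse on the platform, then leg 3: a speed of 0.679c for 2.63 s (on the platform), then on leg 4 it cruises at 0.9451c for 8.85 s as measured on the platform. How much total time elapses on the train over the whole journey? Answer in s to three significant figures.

τ = 14.1 s

Leg 1: 8.82 s is already measured on the train.
Leg 2: γ = 2.84; τ_2 = 1.26/2.840 = 0.4437 s.
Leg 3: γ = 1/√(1 − 0.679²) = 1/√0.5390 = 1.362; τ_3 = 2.63/1.362 = 1.931 s.
Leg 4: γ = 1/√(1 − 0.9451²) = 1/√0.1068 = 3.060; τ_4 = 8.85/3.060 = 2.892 s.
Total: 8.820 + 0.4437 + 1.931 + 2.892 s.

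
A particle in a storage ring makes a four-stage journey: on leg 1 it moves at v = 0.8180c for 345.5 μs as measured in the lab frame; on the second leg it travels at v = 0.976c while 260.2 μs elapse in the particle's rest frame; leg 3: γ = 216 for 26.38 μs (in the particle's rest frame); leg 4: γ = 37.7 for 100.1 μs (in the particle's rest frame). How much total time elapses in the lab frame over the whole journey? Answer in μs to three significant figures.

Leg 1: 345.5 μs is already measured in the lab frame.
Leg 2: γ = 1/√(1 − 0.976²) = 1/√0.04742 = 4.592; Δt_2 = 4.592 × 260.2 = 1195 μs.
Leg 3: γ = 216; Δt_3 = 216.0 × 26.38 = 5698 μs.
Leg 4: γ = 37.7; Δt_4 = 37.70 × 100.1 = 3774 μs.
Total: 345.5 + 1195 + 5698 + 3774 μs.

Δt = 1.10×10⁴ μs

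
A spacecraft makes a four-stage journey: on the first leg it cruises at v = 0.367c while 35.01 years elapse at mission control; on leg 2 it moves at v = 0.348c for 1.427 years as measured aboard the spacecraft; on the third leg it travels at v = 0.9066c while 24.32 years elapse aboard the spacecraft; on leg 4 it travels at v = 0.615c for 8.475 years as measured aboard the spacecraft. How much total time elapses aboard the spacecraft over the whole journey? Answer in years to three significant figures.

τ = 66.8 years

Leg 1: γ = 1/√(1 − 0.367²) = 1/√0.8653 = 1.075; τ_1 = 35.01/1.075 = 32.57 years.
Leg 2: 1.427 years is already measured aboard the spacecraft.
Leg 3: 24.32 years is already measured aboard the spacecraft.
Leg 4: 8.475 years is already measured aboard the spacecraft.
Total: 32.57 + 1.427 + 24.32 + 8.475 years.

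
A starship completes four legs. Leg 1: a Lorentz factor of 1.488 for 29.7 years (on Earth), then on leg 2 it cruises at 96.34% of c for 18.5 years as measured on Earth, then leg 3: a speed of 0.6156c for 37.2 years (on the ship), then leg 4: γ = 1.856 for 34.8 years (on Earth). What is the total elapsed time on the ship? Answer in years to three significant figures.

τ = 80.9 years

Leg 1: γ = 1.488; τ_1 = 29.7/1.488 = 19.96 years.
Leg 2: β = 0.9634; γ = 1/√(1 − 0.9634²) = 1/√0.07186 = 3.730; τ_2 = 18.5/3.730 = 4.959 years.
Leg 3: 37.2 years is already measured on the ship.
Leg 4: γ = 1.856; τ_4 = 34.8/1.856 = 18.75 years.
Total: 19.96 + 4.959 + 37.20 + 18.75 years.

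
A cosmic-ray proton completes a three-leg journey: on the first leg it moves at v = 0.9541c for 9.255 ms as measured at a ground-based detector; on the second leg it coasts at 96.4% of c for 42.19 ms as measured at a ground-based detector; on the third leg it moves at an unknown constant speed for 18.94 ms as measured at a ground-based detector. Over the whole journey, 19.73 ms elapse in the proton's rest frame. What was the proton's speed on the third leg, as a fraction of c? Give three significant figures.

Leg 1: γ = 1/√(1 − 0.9541²) = 1/√0.08969 = 3.339; τ_1 = 9.255/3.339 = 2.772 ms.
Leg 2: β = 0.964; γ = 1/√(1 − 0.964²) = 1/√0.07070 = 3.761; τ_2 = 42.19/3.761 = 11.22 ms.
Leg 3: speed unknown; τ_3 = 18.94/γ_3.
Total proper time: 2.772 + 11.22 + τ_3 = 19.73, so τ_3 = 19.73 − 13.99 = 5.740 ms.
γ_3 = 18.94/5.740 = 3.300; β = √(1 − 1/γ²) = √0.9082.

β = 0.953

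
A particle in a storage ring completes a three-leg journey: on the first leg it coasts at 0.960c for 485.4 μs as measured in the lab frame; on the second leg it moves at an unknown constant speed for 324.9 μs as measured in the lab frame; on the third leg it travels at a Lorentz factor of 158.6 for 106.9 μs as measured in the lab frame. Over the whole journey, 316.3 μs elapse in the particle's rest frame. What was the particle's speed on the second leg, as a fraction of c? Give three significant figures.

β = 0.833

Leg 1: γ = 1/√(1 − 0.960²) = 25/7 ≈ 3.571; τ_1 = 485.4/3.571 = 135.9 μs.
Leg 2: speed unknown; τ_2 = 324.9/γ_2.
Leg 3: γ = 158.6; τ_3 = 106.9/158.6 = 0.6740 μs.
Total proper time: 135.9 + τ_2 + 0.6740 = 316.3, so τ_2 = 316.3 − 136.6 = 179.7 μs.
γ_2 = 324.9/179.7 = 1.808; β = √(1 − 1/γ²) = √0.6940.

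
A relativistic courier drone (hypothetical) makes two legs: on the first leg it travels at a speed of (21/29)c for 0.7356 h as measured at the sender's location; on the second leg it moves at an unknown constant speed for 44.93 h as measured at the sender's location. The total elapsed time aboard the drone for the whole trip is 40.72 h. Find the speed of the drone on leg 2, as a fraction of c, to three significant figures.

Leg 1: γ = 1/√(1 − (21/29)²) = 29/20 = 1.450; τ_1 = 0.7356/1.450 = 0.5073 h.
Leg 2: speed unknown; τ_2 = 44.93/γ_2.
Total proper time: 0.5073 + τ_2 = 40.72, so τ_2 = 40.72 − 0.5073 = 40.21 h.
γ_2 = 44.93/40.21 = 1.117; β = √(1 − 1/γ²) = √0.1990.

β = 0.446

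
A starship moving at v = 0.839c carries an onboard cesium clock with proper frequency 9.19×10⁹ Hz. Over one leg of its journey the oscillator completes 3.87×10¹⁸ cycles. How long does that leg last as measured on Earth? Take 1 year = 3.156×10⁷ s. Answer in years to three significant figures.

Δt = 24.5 years

γ = 1/√(1 − 0.839²) = 1/√0.2961 = 1.838
Proper time for N cycles: τ = N/f = 3.87×10¹⁸/(9.19×10⁹) = 4.211×10⁸ s = 13.34 years.
Lab-frame duration Δt = γτ = 1.838 × 13.34 = 24.52 years.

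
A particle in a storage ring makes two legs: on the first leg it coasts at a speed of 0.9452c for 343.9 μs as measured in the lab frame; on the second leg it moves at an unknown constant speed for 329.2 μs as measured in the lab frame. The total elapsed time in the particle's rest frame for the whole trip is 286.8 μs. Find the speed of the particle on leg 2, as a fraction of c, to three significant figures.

Leg 1: γ = 1/√(1 − 0.9452²) = 1/√0.1066 = 3.063; τ_1 = 343.9/3.063 = 112.3 μs.
Leg 2: speed unknown; τ_2 = 329.2/γ_2.
Total proper time: 112.3 + τ_2 = 286.8, so τ_2 = 286.8 − 112.3 = 174.5 μs.
γ_2 = 329.2/174.5 = 1.886; β = √(1 − 1/γ²) = √0.7190.

β = 0.848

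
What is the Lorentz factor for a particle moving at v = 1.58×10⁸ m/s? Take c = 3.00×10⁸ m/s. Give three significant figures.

β = 1.58×10⁸/3.00×10⁸ = 0.5267; γ = 1/√(1 − 0.5267²) = 1.176

γ = 1.18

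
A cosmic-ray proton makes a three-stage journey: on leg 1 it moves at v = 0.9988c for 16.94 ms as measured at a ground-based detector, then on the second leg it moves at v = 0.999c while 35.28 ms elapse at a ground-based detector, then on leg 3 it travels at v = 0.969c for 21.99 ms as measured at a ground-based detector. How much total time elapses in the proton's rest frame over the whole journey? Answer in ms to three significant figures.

Leg 1: γ = 1/√(1 − 0.9988²) = 1/√0.002399 = 20.42; τ_1 = 16.94/20.42 = 0.8296 ms.
Leg 2: γ = 1/√(1 − 0.999²) = 1/√0.001999 = 22.37; τ_2 = 35.28/22.37 = 1.577 ms.
Leg 3: γ = 1/√(1 − 0.969²) = 1/√0.06104 = 4.048; τ_3 = 21.99/4.048 = 5.433 ms.
Total: 0.8296 + 1.577 + 5.433 ms.

τ = 7.84 ms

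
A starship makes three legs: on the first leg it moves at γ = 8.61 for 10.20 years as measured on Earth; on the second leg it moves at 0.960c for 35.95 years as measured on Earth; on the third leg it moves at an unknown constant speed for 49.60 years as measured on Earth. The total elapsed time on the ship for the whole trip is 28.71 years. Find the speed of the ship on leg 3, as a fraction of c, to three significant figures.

Leg 1: γ = 8.61; τ_1 = 10.20/8.610 = 1.185 years.
Leg 2: γ = 1/√(1 − 0.960²) = 25/7 ≈ 3.571; τ_2 = 35.95/3.571 = 10.07 years.
Leg 3: speed unknown; τ_3 = 49.60/γ_3.
Total proper time: 1.185 + 10.07 + τ_3 = 28.71, so τ_3 = 28.71 − 11.25 = 17.46 years.
γ_3 = 49.60/17.46 = 2.841; β = √(1 − 1/γ²) = √0.8761.

β = 0.936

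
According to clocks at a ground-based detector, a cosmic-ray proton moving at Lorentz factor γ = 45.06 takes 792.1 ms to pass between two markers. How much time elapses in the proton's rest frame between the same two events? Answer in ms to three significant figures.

τ = 17.6 ms

γ = 45.06
The interval measured at a ground-based detector is the dilated one; the clock in the proton's rest frame measures the proper time τ = Δt/γ = 792.1/45.06 ms.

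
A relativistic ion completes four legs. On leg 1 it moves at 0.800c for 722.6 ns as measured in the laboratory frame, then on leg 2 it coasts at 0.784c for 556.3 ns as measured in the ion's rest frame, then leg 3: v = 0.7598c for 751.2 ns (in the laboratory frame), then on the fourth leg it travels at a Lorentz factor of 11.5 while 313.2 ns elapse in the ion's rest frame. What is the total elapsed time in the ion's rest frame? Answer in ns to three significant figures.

τ = 1790 ns

Leg 1: γ = 1/√(1 − 0.800²) = 5/3 ≈ 1.667; τ_1 = 722.6/1.667 = 433.6 ns.
Leg 2: 556.3 ns is already measured in the ion's rest frame.
Leg 3: γ = 1/√(1 − 0.7598²) = 1/√0.4227 = 1.538; τ_3 = 751.2/1.538 = 488.4 ns.
Leg 4: 313.2 ns is already measured in the ion's rest frame.
Total: 433.6 + 556.3 + 488.4 + 313.2 ns.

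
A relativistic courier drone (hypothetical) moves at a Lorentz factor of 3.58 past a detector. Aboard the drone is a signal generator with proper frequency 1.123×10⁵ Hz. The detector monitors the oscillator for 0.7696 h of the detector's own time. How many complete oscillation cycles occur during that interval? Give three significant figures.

N = 8.69×10⁷

γ = 3.58
During 0.7696 h of lab time, the oscillator's proper time advances by τ = Δt/γ = 0.7696/3.580 = 0.2150 h = 7.739×10² s.
N = f × τ = 1.123×10⁵ × 7.739×10² = 8.691×10⁷.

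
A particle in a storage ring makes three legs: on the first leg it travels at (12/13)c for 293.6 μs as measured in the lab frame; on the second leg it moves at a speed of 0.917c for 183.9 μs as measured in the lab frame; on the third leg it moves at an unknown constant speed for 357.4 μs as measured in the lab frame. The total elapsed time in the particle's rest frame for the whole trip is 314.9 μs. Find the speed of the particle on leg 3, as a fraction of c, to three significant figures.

β = 0.933

Leg 1: γ = 1/√(1 − (12/13)²) = 13/5 = 2.600; τ_1 = 293.6/2.600 = 112.9 μs.
Leg 2: γ = 1/√(1 − 0.917²) = 1/√0.1591 = 2.507; τ_2 = 183.9/2.507 = 73.36 μs.
Leg 3: speed unknown; τ_3 = 357.4/γ_3.
Total proper time: 112.9 + 73.36 + τ_3 = 314.9, so τ_3 = 314.9 − 186.3 = 128.6 μs.
γ_3 = 357.4/128.6 = 2.779; β = √(1 − 1/γ²) = √0.8705.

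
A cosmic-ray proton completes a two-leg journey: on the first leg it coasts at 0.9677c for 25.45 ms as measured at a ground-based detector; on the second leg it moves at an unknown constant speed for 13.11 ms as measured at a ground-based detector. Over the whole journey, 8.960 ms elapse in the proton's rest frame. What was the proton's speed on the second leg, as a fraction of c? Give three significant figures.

β = 0.981

Leg 1: γ = 1/√(1 − 0.9677²) = 1/√0.06356 = 3.967; τ_1 = 25.45/3.967 = 6.416 ms.
Leg 2: speed unknown; τ_2 = 13.11/γ_2.
Total proper time: 6.416 + τ_2 = 8.960, so τ_2 = 8.960 − 6.416 = 2.544 ms.
γ_2 = 13.11/2.544 = 5.153; β = √(1 − 1/γ²) = √0.9623.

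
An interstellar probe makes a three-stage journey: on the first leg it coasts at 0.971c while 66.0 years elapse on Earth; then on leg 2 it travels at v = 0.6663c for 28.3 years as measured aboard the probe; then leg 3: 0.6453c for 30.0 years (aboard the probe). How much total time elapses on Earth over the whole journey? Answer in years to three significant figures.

Leg 1: 66.0 years is already measured on Earth.
Leg 2: γ = 1/√(1 − 0.6663²) = 1/√0.5560 = 1.341; Δt_2 = 1.341 × 28.3 = 37.95 years.
Leg 3: γ = 1/√(1 − 0.6453²) = 1/√0.5836 = 1.309; Δt_3 = 1.309 × 30.0 = 39.27 years.
Total: 66.00 + 37.95 + 39.27 years.

Δt = 143 years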